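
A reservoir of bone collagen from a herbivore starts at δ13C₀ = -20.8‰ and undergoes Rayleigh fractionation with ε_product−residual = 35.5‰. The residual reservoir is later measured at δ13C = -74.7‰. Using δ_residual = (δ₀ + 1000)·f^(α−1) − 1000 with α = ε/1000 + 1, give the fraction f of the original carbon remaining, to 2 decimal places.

α − 1 = ε/1000 = 0.0355
(δ_res + 1000)/(δ₀ + 1000) = (-74.7 + 1000)/(-20.8 + 1000) = 925.3/979.2 = 0.944955
f = 0.944955^(1/0.0355) = exp(ln(0.944955)/0.0355) = exp(-0.05662/0.0355)
f = exp(-1.5949) = 0.2029

0.20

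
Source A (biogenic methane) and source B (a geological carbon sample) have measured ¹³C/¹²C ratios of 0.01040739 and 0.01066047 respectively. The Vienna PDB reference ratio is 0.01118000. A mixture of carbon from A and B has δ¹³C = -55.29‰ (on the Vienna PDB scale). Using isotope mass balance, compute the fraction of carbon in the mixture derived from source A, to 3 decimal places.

0.390

δ_A = (0.01040739/0.01118000 − 1)×1000 = (0.930894 − 1)×1000 = -69.106‰
δ_B = (0.01066047/0.01118000 − 1)×1000 = (0.953530 − 1)×1000 = -46.470‰
f_A = (δ_mix − δ_B)/(δ_A − δ_B) = (-55.29 − (-46.470))/(-69.106 − (-46.470))
f_A = -8.820 / -22.637 = 0.3896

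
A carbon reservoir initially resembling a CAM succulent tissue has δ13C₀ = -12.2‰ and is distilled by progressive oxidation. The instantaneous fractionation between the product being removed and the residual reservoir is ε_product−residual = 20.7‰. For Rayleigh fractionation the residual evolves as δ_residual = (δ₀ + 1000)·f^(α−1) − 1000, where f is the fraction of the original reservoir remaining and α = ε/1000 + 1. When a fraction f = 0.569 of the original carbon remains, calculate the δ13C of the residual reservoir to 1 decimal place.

-23.7‰

Rayleigh residual: δ_res = (δ₀ + 1000)·f^(α−1) − 1000
α = ε/1000 + 1 = 1.02070, so α − 1 = 0.02070
f^(α−1) = 0.569^(0.02070) = 0.988396
δ_res = (-12.2 + 1000) × 0.988396 − 1000 = 976.337 − 1000 = -23.66‰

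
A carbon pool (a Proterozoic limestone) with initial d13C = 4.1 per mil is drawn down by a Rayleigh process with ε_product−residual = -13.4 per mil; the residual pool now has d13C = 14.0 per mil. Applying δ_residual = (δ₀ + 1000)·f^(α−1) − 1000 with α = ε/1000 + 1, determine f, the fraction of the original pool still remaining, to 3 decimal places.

0.481

α − 1 = ε/1000 = -0.0134
(δ_res + 1000)/(δ₀ + 1000) = (14.0 + 1000)/(4.1 + 1000) = 1014.0/1004.1 = 1.009860
f = 1.009860^(1/-0.0134) = exp(ln(1.009860)/-0.0134) = exp(0.00981/-0.0134)
f = exp(-0.7322) = 0.4809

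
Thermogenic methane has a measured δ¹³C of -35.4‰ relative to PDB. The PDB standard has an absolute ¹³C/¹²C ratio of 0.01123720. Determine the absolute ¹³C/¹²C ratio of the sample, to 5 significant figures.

R_sample = R_standard × (δ¹³C/1000 + 1)
R_sample = 0.01123720 × (-35.4/1000 + 1) = 0.01123720 × 0.964600
R_sample = 0.0108394

0.010839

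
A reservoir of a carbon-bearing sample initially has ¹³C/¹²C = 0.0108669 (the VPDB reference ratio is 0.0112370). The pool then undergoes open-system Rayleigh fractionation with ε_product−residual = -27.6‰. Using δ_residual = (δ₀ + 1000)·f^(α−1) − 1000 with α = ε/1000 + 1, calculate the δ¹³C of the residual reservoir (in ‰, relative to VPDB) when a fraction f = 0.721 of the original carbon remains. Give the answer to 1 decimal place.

δ₀ = (0.0108669/0.0112370 − 1)×1000 = (0.967064 − 1)×1000 = -32.936‰
α − 1 = ε/1000 = -0.0276
f^(α−1) = 0.721^(-0.0276) = 1.009069
δ_res = (-32.936 + 1000) × 1.009069 − 1000 = 975.835 − 1000 = -24.17‰

-24.2‰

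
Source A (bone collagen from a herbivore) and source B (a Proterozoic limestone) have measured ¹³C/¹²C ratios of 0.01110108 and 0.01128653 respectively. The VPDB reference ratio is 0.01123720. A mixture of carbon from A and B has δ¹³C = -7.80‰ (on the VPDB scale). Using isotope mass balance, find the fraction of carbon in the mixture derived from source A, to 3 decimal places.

0.739

δ_A = (0.01110108/0.01123720 − 1)×1000 = (0.987887 − 1)×1000 = -12.113‰
δ_B = (0.01128653/0.01123720 − 1)×1000 = (1.004390 − 1)×1000 = 4.390‰
f_A = (δ_mix − δ_B)/(δ_A − δ_B) = (-7.80 − (4.390))/(-12.113 − (4.390))
f_A = -12.190 / -16.503 = 0.7386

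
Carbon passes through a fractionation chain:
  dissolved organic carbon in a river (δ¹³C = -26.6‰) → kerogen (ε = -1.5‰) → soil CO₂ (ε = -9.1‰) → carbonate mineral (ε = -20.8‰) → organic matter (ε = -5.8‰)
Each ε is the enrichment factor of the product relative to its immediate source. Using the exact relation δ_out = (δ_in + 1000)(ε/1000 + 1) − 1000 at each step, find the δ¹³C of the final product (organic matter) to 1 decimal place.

step 1: δ = (-26.60 + 1000)·(-1.5/1000 + 1) − 1000 = -28.06‰
step 2: δ = (-28.06 + 1000)·(-9.1/1000 + 1) − 1000 = -36.90‰
step 3: δ = (-36.90 + 1000)·(-20.8/1000 + 1) − 1000 = -56.94‰
step 4: δ = (-56.94 + 1000)·(-5.8/1000 + 1) − 1000 = -62.41‰

-62.4‰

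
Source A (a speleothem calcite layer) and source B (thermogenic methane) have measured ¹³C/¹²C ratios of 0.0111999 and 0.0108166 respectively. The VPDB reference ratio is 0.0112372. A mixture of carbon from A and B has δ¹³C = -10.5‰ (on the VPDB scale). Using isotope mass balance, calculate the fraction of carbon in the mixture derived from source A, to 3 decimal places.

0.789

δ_A = (0.0111999/0.0112372 − 1)×1000 = (0.996681 − 1)×1000 = -3.319‰
δ_B = (0.0108166/0.0112372 − 1)×1000 = (0.962571 − 1)×1000 = -37.429‰
f_A = (δ_mix − δ_B)/(δ_A − δ_B) = (-10.5 − (-37.429))/(-3.319 − (-37.429))
f_A = 26.929 / 34.110 = 0.7895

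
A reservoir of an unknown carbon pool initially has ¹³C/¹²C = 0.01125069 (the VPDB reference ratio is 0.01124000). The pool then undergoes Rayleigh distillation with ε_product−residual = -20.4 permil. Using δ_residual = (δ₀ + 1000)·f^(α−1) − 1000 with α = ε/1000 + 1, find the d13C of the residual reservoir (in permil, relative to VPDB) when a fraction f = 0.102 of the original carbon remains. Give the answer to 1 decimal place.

48.7 permil

δ₀ = (0.01125069/0.01124000 − 1)×1000 = (1.000951 − 1)×1000 = 0.951 permil
α − 1 = ε/1000 = -0.0204
f^(α−1) = 0.102^(-0.0204) = 1.047670
δ_res = (0.951 + 1000) × 1.047670 − 1000 = 1048.667 − 1000 = 48.67 permil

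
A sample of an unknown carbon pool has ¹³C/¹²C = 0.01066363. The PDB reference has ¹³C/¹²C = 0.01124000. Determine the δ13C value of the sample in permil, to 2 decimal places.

-51.28 permil

δ13C = (R_sample / R_standard − 1) × 1000
R_sample / R_standard = 0.01066363 / 0.01124000 = 0.948722
δ13C = (0.948722 − 1) × 1000 = -51.278 permil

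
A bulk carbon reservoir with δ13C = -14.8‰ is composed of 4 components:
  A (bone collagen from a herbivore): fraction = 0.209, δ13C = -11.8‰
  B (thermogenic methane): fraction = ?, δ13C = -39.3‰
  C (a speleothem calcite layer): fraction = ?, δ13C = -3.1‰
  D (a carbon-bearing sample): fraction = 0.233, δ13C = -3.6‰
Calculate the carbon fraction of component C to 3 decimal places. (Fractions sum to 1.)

Let f_C and f_B be the unknown fractions; fractions sum to 1 so f_C + f_B = 0.558.
Mass balance: Σ fᵢ·δᵢ = δ_bulk ⇒ f_C·(-3.1) + f_B·(-39.3) = -14.8 − (-3.305) = -11.495
Substitute f_B = 0.558 − f_C:
f_C·(-3.1 − -39.3) = -11.495 − 0.558×(-39.3) = 10.434
f_C = 10.434 / 36.2 = 0.2882

0.288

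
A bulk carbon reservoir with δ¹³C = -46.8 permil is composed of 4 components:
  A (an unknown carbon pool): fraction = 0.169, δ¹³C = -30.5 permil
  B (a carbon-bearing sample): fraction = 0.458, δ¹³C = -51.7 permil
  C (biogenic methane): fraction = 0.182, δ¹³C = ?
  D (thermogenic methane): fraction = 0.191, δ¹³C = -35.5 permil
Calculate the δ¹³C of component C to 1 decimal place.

Isotope mass balance: δ_bulk = Σ fᵢ·δᵢ.
-46.8 = 0.169×(-30.5) + 0.458×(-51.7) + 0.182×δ_C + 0.191×(-35.5)
0.182·δ_C = -46.8 − (-35.614) = -11.186
δ_C = -11.186 / 0.182 = -61.46 permil

-61.5 permil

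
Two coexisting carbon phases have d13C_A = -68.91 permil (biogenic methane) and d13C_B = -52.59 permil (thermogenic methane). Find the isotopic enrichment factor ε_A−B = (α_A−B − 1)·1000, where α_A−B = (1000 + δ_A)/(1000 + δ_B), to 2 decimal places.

-17.23 permil

α_A−B = (1000 + -68.91) / (1000 + -52.59) = 931.09 / 947.41 = 0.982774
ε_A−B = (0.982774 − 1) × 1000 = -17.226 permil
(The approximation ε ≈ δ_A − δ_B would give -16.32 permil.)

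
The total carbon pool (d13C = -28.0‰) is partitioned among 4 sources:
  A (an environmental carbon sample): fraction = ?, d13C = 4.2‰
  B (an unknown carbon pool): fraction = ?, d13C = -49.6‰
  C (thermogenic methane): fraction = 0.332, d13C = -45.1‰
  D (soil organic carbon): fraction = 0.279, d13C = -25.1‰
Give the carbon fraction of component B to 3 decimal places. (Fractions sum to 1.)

Let f_B and f_A be the unknown fractions; fractions sum to 1 so f_B + f_A = 0.389.
Mass balance: Σ fᵢ·δᵢ = δ_bulk ⇒ f_B·(-49.6) + f_A·(4.2) = -28.0 − (-21.976) = -6.024
Substitute f_A = 0.389 − f_B:
f_B·(-49.6 − 4.2) = -6.024 − 0.389×(4.2) = -7.658
f_B = -7.658 / -53.8 = 0.1423

0.142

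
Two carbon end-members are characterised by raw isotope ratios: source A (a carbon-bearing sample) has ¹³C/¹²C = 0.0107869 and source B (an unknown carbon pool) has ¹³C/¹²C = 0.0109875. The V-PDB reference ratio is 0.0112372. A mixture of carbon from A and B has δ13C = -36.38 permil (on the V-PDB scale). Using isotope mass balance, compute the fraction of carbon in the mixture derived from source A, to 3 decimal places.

δ_A = (0.0107869/0.0112372 − 1)×1000 = (0.959928 − 1)×1000 = -40.072 permil
δ_B = (0.0109875/0.0112372 − 1)×1000 = (0.977779 − 1)×1000 = -22.221 permil
f_A = (δ_mix − δ_B)/(δ_A − δ_B) = (-36.38 − (-22.221))/(-40.072 − (-22.221))
f_A = -14.159 / -17.851 = 0.7932

0.793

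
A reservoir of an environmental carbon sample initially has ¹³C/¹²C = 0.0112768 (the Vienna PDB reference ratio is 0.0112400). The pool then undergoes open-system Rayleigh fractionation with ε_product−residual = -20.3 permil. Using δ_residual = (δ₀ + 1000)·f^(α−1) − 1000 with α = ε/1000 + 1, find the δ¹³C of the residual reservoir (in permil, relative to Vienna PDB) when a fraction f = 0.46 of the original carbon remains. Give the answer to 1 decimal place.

19.2 permil

δ₀ = (0.0112768/0.0112400 − 1)×1000 = (1.003274 − 1)×1000 = 3.274 permil
α − 1 = ε/1000 = -0.0203
f^(α−1) = 0.46^(-0.0203) = 1.015888
δ_res = (3.274 + 1000) × 1.015888 − 1000 = 1019.214 − 1000 = 19.21 permil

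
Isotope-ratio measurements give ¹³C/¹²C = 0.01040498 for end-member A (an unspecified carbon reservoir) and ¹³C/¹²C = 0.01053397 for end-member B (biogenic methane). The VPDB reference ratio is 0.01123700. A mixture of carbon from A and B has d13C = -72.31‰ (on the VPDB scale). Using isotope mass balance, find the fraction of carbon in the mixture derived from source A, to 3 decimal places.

0.849

δ_A = (0.01040498/0.01123700 − 1)×1000 = (0.925957 − 1)×1000 = -74.043‰
δ_B = (0.01053397/0.01123700 − 1)×1000 = (0.937436 − 1)×1000 = -62.564‰
f_A = (δ_mix − δ_B)/(δ_A − δ_B) = (-72.31 − (-62.564))/(-74.043 − (-62.564))
f_A = -9.746 / -11.479 = 0.8490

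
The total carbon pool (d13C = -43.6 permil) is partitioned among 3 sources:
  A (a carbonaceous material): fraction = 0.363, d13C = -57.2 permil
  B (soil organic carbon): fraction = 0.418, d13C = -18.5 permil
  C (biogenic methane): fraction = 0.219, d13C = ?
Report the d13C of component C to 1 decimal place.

-69.0 permil

Isotope mass balance: δ_bulk = Σ fᵢ·δᵢ.
-43.6 = 0.363×(-57.2) + 0.418×(-18.5) + 0.219×δ_C
0.219·δ_C = -43.6 − (-28.497) = -15.103
δ_C = -15.103 / 0.219 = -68.97 permil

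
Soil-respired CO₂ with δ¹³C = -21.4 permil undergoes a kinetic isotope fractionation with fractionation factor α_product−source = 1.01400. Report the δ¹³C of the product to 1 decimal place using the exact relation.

δ_product = (δ_source + 1000)·α − 1000
δ_product = (-21.4 + 1000) × 1.01400 − 1000
δ_product = 992.300 − 1000 = -7.70 permil

-7.7 permil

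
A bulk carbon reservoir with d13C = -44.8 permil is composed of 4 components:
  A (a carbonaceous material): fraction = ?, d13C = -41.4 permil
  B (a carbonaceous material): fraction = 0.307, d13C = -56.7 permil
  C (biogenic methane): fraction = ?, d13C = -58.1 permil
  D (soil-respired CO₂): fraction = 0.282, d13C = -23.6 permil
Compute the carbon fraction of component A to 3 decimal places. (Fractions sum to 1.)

0.188

Let f_A and f_C be the unknown fractions; fractions sum to 1 so f_A + f_C = 0.411.
Mass balance: Σ fᵢ·δᵢ = δ_bulk ⇒ f_A·(-41.4) + f_C·(-58.1) = -44.8 − (-24.062) = -20.738
Substitute f_C = 0.411 − f_A:
f_A·(-41.4 − -58.1) = -20.738 − 0.411×(-58.1) = 3.141
f_A = 3.141 / 16.7 = 0.1881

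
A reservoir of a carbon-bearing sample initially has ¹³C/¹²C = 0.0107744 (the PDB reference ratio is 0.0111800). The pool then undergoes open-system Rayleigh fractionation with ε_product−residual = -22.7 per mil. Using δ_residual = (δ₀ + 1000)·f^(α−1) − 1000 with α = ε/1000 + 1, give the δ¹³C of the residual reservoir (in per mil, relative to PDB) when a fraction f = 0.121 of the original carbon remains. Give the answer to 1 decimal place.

11.0 per mil

δ₀ = (0.0107744/0.0111800 − 1)×1000 = (0.963721 − 1)×1000 = -36.279 per mil
α − 1 = ε/1000 = -0.0227
f^(α−1) = 0.121^(-0.0227) = 1.049109
δ_res = (-36.279 + 1000) × 1.049109 − 1000 = 1011.049 − 1000 = 11.05 per mil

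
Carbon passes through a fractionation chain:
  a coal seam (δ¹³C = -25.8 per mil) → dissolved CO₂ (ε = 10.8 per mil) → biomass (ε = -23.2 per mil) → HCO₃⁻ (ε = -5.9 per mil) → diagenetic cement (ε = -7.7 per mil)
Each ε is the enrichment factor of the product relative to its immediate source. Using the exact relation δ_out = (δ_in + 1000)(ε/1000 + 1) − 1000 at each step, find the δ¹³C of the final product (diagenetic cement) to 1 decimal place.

-51.2 per mil

step 1: δ = (-25.80 + 1000)·(10.8/1000 + 1) − 1000 = -15.28 per mil
step 2: δ = (-15.28 + 1000)·(-23.2/1000 + 1) − 1000 = -38.12 per mil
step 3: δ = (-38.12 + 1000)·(-5.9/1000 + 1) − 1000 = -43.80 per mil
step 4: δ = (-43.80 + 1000)·(-7.7/1000 + 1) − 1000 = -51.16 per mil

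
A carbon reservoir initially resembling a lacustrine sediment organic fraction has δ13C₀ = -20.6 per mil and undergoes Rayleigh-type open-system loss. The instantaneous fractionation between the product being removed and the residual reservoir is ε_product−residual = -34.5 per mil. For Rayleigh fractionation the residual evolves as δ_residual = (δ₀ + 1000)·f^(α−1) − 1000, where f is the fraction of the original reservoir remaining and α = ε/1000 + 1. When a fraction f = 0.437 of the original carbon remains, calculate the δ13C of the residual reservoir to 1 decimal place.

Rayleigh residual: δ_res = (δ₀ + 1000)·f^(α−1) − 1000
α = ε/1000 + 1 = 0.96550, so α − 1 = -0.03450
f^(α−1) = 0.437^(-0.03450) = 1.028972
δ_res = (-20.6 + 1000) × 1.028972 − 1000 = 1007.775 − 1000 = 7.77 per mil

7.8 per mil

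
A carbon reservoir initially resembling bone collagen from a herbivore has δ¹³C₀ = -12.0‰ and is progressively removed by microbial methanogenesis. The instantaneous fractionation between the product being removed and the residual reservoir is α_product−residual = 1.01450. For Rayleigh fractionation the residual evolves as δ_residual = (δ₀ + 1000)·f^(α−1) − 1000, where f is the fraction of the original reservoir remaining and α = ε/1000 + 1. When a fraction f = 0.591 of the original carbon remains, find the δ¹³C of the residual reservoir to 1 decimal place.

-19.5‰

Rayleigh residual: δ_res = (δ₀ + 1000)·f^(α−1) − 1000
α − 1 = 0.01450
f^(α−1) = 0.591^(0.01450) = 0.992403
δ_res = (-12.0 + 1000) × 0.992403 − 1000 = 980.494 − 1000 = -19.51‰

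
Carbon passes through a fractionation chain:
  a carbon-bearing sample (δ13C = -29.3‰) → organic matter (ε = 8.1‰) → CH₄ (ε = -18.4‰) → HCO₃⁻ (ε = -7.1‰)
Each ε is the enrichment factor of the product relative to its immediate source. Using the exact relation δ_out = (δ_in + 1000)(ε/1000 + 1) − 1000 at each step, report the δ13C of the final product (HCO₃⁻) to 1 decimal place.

step 1: δ = (-29.30 + 1000)·(8.1/1000 + 1) − 1000 = -21.44‰
step 2: δ = (-21.44 + 1000)·(-18.4/1000 + 1) − 1000 = -39.44‰
step 3: δ = (-39.44 + 1000)·(-7.1/1000 + 1) − 1000 = -46.26‰

-46.3‰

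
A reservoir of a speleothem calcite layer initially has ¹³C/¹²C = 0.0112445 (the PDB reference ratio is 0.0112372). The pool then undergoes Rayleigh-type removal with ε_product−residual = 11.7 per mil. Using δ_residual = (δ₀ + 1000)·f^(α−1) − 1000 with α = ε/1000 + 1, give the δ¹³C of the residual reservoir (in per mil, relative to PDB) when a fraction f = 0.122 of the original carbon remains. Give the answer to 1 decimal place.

δ₀ = (0.0112445/0.0112372 − 1)×1000 = (1.000650 − 1)×1000 = 0.650 per mil
α − 1 = ε/1000 = 0.0117
f^(α−1) = 0.122^(0.0117) = 0.975687
δ_res = (0.650 + 1000) × 0.975687 − 1000 = 976.321 − 1000 = -23.68 per mil

-23.7 per mil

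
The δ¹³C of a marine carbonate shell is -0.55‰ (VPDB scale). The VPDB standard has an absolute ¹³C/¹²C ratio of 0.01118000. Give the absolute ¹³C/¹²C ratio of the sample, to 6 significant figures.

0.0111739

R_sample = R_standard × (δ¹³C/1000 + 1)
R_sample = 0.01118000 × (-0.55/1000 + 1) = 0.01118000 × 0.999450
R_sample = 0.0111739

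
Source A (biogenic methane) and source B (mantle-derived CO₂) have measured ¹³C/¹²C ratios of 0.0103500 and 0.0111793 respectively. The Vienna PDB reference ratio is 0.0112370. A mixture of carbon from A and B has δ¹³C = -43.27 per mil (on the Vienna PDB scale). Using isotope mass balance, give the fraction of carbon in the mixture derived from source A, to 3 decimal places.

δ_A = (0.0103500/0.0112370 − 1)×1000 = (0.921064 − 1)×1000 = -78.936 per mil
δ_B = (0.0111793/0.0112370 − 1)×1000 = (0.994865 − 1)×1000 = -5.135 per mil
f_A = (δ_mix − δ_B)/(δ_A − δ_B) = (-43.27 − (-5.135))/(-78.936 − (-5.135))
f_A = -38.135 / -73.801 = 0.5167

0.517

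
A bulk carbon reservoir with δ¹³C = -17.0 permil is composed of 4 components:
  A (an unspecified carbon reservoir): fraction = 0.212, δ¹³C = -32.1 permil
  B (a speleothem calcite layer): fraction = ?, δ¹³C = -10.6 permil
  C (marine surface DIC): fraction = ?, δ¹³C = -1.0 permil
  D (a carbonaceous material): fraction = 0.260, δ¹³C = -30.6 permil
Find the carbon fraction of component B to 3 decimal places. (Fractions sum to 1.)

0.178

Let f_B and f_C be the unknown fractions; fractions sum to 1 so f_B + f_C = 0.528.
Mass balance: Σ fᵢ·δᵢ = δ_bulk ⇒ f_B·(-10.6) + f_C·(-1.0) = -17.0 − (-14.761) = -2.239
Substitute f_C = 0.528 − f_B:
f_B·(-10.6 − -1.0) = -2.239 − 0.528×(-1.0) = -1.711
f_B = -1.711 / -9.6 = 0.1782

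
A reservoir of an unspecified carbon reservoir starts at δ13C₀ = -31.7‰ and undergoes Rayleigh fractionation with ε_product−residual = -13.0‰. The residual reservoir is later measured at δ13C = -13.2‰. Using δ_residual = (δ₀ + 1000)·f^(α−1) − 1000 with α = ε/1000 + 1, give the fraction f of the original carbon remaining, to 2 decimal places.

0.23

α − 1 = ε/1000 = -0.0130
(δ_res + 1000)/(δ₀ + 1000) = (-13.2 + 1000)/(-31.7 + 1000) = 986.8/968.3 = 1.019106
f = 1.019106^(1/-0.0130) = exp(ln(1.019106)/-0.0130) = exp(0.01893/-0.0130)
f = exp(-1.4558) = 0.2332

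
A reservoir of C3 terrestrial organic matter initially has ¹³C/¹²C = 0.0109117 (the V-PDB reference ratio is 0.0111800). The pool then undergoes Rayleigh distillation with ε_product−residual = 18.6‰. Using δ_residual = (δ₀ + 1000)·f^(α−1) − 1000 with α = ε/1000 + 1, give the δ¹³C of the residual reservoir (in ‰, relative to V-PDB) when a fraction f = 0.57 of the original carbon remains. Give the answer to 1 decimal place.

δ₀ = (0.0109117/0.0111800 − 1)×1000 = (0.976002 − 1)×1000 = -23.998‰
α − 1 = ε/1000 = 0.0186
f^(α−1) = 0.57^(0.0186) = 0.989599
δ_res = (-23.998 + 1000) × 0.989599 − 1000 = 965.850 − 1000 = -34.15‰

-34.1‰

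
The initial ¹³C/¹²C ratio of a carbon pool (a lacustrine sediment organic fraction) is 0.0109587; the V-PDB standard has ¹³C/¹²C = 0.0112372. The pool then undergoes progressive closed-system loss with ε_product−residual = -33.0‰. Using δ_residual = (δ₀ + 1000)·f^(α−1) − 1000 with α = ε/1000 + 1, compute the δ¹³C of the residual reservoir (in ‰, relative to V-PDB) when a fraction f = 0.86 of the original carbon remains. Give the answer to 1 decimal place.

-19.9‰

δ₀ = (0.0109587/0.0112372 − 1)×1000 = (0.975216 − 1)×1000 = -24.784‰
α − 1 = ε/1000 = -0.0330
f^(α−1) = 0.86^(-0.0330) = 1.004990
δ_res = (-24.784 + 1000) × 1.004990 − 1000 = 980.082 − 1000 = -19.92‰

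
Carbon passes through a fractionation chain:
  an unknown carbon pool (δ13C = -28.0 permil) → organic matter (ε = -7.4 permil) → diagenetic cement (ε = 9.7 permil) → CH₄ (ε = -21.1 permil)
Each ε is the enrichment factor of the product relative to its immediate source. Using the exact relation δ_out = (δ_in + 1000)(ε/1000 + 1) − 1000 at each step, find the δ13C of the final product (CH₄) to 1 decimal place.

step 1: δ = (-28.00 + 1000)·(-7.4/1000 + 1) − 1000 = -35.19 permil
step 2: δ = (-35.19 + 1000)·(9.7/1000 + 1) − 1000 = -25.83 permil
step 3: δ = (-25.83 + 1000)·(-21.1/1000 + 1) − 1000 = -46.39 permil

-46.4 permil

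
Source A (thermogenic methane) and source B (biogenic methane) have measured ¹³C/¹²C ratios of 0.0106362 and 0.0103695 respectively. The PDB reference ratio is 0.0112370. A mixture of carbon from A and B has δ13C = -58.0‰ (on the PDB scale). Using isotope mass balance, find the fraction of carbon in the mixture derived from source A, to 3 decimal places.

δ_A = (0.0106362/0.0112370 − 1)×1000 = (0.946534 − 1)×1000 = -53.466‰
δ_B = (0.0103695/0.0112370 − 1)×1000 = (0.922800 − 1)×1000 = -77.200‰
f_A = (δ_mix − δ_B)/(δ_A − δ_B) = (-58.0 − (-77.200))/(-53.466 − (-77.200))
f_A = 19.200 / 23.734 = 0.8090

0.809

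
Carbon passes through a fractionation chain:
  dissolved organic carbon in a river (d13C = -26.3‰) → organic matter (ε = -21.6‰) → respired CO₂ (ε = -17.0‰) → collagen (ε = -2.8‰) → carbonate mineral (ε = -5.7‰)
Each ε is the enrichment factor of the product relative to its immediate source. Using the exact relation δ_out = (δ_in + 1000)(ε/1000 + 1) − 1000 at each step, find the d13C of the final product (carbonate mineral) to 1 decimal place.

-71.5‰

step 1: δ = (-26.30 + 1000)·(-21.6/1000 + 1) − 1000 = -47.33‰
step 2: δ = (-47.33 + 1000)·(-17.0/1000 + 1) − 1000 = -63.53‰
step 3: δ = (-63.53 + 1000)·(-2.8/1000 + 1) − 1000 = -66.15‰
step 4: δ = (-66.15 + 1000)·(-5.7/1000 + 1) − 1000 = -71.47‰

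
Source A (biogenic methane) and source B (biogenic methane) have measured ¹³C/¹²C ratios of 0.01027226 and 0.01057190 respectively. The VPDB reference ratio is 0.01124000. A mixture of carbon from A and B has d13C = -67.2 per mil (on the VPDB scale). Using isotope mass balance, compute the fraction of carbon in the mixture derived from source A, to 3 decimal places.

δ_A = (0.01027226/0.01124000 − 1)×1000 = (0.913902 − 1)×1000 = -86.098 per mil
δ_B = (0.01057190/0.01124000 − 1)×1000 = (0.940560 − 1)×1000 = -59.440 per mil
f_A = (δ_mix − δ_B)/(δ_A − δ_B) = (-67.2 − (-59.440))/(-86.098 − (-59.440))
f_A = -7.760 / -26.658 = 0.2911

0.291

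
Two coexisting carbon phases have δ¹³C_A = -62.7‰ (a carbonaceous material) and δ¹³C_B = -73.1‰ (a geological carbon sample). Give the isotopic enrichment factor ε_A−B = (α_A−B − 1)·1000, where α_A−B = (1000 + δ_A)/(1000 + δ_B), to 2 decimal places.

11.22‰

α_A−B = (1000 + -62.7) / (1000 + -73.1) = 937.3 / 926.9 = 1.011220
ε_A−B = (1.011220 − 1) × 1000 = 11.220‰
(The approximation ε ≈ δ_A − δ_B would give 10.4‰.)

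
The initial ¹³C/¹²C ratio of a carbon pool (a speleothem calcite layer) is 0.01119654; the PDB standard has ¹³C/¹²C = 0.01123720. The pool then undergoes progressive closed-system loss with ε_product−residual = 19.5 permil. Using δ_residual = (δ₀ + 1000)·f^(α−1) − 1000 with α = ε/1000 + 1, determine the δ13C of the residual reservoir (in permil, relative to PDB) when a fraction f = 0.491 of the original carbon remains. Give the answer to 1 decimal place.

-17.3 permil

δ₀ = (0.01119654/0.01123720 − 1)×1000 = (0.996382 − 1)×1000 = -3.618 permil
α − 1 = ε/1000 = 0.0195
f^(α−1) = 0.491^(0.0195) = 0.986225
δ_res = (-3.618 + 1000) × 0.986225 − 1000 = 982.657 − 1000 = -17.34 permil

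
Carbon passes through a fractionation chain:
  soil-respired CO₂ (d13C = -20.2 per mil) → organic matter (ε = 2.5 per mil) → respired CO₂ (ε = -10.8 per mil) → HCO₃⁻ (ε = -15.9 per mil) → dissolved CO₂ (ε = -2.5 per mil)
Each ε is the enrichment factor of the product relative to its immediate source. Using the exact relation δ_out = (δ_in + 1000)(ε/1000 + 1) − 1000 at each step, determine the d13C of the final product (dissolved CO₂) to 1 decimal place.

step 1: δ = (-20.20 + 1000)·(2.5/1000 + 1) − 1000 = -17.75 per mil
step 2: δ = (-17.75 + 1000)·(-10.8/1000 + 1) − 1000 = -28.36 per mil
step 3: δ = (-28.36 + 1000)·(-15.9/1000 + 1) − 1000 = -43.81 per mil
step 4: δ = (-43.81 + 1000)·(-2.5/1000 + 1) − 1000 = -46.20 per mil

-46.2 per mil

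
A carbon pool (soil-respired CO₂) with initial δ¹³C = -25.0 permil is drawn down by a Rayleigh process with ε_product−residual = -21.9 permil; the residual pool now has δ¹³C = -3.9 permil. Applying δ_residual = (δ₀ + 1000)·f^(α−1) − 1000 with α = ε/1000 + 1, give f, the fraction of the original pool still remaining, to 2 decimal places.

α − 1 = ε/1000 = -0.0219
(δ_res + 1000)/(δ₀ + 1000) = (-3.9 + 1000)/(-25.0 + 1000) = 996.1/975.0 = 1.021641
f = 1.021641^(1/-0.0219) = exp(ln(1.021641)/-0.0219) = exp(0.02141/-0.0219)
f = exp(-0.9776) = 0.3762

0.38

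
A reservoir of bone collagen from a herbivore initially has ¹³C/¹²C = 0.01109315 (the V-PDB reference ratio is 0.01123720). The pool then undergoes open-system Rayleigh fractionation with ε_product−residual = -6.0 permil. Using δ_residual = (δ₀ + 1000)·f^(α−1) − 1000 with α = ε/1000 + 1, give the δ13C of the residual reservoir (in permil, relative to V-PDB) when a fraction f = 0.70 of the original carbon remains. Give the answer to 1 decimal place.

δ₀ = (0.01109315/0.01123720 − 1)×1000 = (0.987181 − 1)×1000 = -12.819 permil
α − 1 = ε/1000 = -0.0060
f^(α−1) = 0.70^(-0.0060) = 1.002142
δ_res = (-12.819 + 1000) × 1.002142 − 1000 = 989.296 − 1000 = -10.70 permil

-10.7 permil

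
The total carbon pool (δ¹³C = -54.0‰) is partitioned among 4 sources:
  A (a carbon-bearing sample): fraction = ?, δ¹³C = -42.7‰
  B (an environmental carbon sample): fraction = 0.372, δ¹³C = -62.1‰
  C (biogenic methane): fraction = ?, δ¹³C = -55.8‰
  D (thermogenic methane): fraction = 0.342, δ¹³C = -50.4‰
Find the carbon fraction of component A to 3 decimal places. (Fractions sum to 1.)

Let f_A and f_C be the unknown fractions; fractions sum to 1 so f_A + f_C = 0.286.
Mass balance: Σ fᵢ·δᵢ = δ_bulk ⇒ f_A·(-42.7) + f_C·(-55.8) = -54.0 − (-40.338) = -13.662
Substitute f_C = 0.286 − f_A:
f_A·(-42.7 − -55.8) = -13.662 − 0.286×(-55.8) = 2.297
f_A = 2.297 / 13.1 = 0.1753

0.175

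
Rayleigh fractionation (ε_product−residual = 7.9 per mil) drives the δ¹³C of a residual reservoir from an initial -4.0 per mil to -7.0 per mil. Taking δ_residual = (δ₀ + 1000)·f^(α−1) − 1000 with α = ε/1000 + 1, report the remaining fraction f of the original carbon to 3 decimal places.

α − 1 = ε/1000 = 0.0079
(δ_res + 1000)/(δ₀ + 1000) = (-7.0 + 1000)/(-4.0 + 1000) = 993.0/996.0 = 0.996988
f = 0.996988^(1/0.0079) = exp(ln(0.996988)/0.0079) = exp(-0.00302/0.0079)
f = exp(-0.3818) = 0.6826

0.683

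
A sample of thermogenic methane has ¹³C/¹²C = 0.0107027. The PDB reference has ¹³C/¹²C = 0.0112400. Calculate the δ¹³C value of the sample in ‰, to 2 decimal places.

-47.80‰

δ¹³C = (R_sample / R_standard − 1) × 1000
R_sample / R_standard = 0.0107027 / 0.0112400 = 0.952198
δ¹³C = (0.952198 − 1) × 1000 = -47.802‰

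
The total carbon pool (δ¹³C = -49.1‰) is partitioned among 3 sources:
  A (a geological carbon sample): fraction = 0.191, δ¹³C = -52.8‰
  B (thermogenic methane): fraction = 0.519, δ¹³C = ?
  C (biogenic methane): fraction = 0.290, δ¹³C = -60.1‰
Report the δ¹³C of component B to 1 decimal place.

-41.6‰

Isotope mass balance: δ_bulk = Σ fᵢ·δᵢ.
-49.1 = 0.191×(-52.8) + 0.519×δ_B + 0.290×(-60.1)
0.519·δ_B = -49.1 − (-27.514) = -21.586
δ_B = -21.586 / 0.519 = -41.59‰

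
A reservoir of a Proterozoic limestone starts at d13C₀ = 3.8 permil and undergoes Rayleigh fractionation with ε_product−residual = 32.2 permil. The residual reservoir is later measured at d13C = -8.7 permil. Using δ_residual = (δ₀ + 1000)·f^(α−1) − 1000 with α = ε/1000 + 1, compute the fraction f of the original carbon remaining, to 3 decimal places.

0.678

α − 1 = ε/1000 = 0.0322
(δ_res + 1000)/(δ₀ + 1000) = (-8.7 + 1000)/(3.8 + 1000) = 991.3/1003.8 = 0.987547
f = 0.987547^(1/0.0322) = exp(ln(0.987547)/0.0322) = exp(-0.01253/0.0322)
f = exp(-0.3892) = 0.6776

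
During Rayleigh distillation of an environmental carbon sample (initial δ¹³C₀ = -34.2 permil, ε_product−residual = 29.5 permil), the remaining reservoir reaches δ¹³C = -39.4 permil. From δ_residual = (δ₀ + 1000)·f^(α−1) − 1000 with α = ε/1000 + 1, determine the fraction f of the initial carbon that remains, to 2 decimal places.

0.83

α − 1 = ε/1000 = 0.0295
(δ_res + 1000)/(δ₀ + 1000) = (-39.4 + 1000)/(-34.2 + 1000) = 960.6/965.8 = 0.994616
f = 0.994616^(1/0.0295) = exp(ln(0.994616)/0.0295) = exp(-0.00540/0.0295)
f = exp(-0.1830) = 0.8328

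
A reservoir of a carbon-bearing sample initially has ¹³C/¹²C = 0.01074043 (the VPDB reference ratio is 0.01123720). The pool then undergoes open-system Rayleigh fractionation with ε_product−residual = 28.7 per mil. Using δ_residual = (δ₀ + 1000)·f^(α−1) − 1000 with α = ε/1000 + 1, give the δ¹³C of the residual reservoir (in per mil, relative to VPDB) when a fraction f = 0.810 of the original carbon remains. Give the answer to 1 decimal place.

δ₀ = (0.01074043/0.01123720 − 1)×1000 = (0.955792 − 1)×1000 = -44.208 per mil
α − 1 = ε/1000 = 0.0287
f^(α−1) = 0.810^(0.0287) = 0.993971
δ_res = (-44.208 + 1000) × 0.993971 − 1000 = 950.029 − 1000 = -49.97 per mil

-50.0 per mil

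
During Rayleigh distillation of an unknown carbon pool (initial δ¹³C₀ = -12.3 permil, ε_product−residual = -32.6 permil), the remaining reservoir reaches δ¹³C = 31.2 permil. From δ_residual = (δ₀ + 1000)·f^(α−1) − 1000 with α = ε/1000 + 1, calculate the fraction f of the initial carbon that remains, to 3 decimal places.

0.267

α − 1 = ε/1000 = -0.0326
(δ_res + 1000)/(δ₀ + 1000) = (31.2 + 1000)/(-12.3 + 1000) = 1031.2/987.7 = 1.044042
f = 1.044042^(1/-0.0326) = exp(ln(1.044042)/-0.0326) = exp(0.04310/-0.0326)
f = exp(-1.3221) = 0.2666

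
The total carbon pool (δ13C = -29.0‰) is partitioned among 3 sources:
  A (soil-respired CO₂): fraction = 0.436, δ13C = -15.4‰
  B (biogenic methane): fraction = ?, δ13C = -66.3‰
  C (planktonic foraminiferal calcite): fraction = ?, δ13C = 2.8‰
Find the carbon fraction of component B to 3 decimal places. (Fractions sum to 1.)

Let f_B and f_C be the unknown fractions; fractions sum to 1 so f_B + f_C = 0.564.
Mass balance: Σ fᵢ·δᵢ = δ_bulk ⇒ f_B·(-66.3) + f_C·(2.8) = -29.0 − (-6.714) = -22.286
Substitute f_C = 0.564 − f_B:
f_B·(-66.3 − 2.8) = -22.286 − 0.564×(2.8) = -23.865
f_B = -23.865 / -69.1 = 0.3454

0.345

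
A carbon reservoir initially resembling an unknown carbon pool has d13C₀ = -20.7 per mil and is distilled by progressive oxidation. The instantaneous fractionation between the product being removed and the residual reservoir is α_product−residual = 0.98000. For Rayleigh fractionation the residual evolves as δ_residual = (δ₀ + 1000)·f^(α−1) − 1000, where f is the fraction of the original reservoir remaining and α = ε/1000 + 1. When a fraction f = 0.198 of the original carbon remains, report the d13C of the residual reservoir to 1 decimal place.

11.5 per mil

Rayleigh residual: δ_res = (δ₀ + 1000)·f^(α−1) − 1000
α − 1 = -0.02000
f^(α−1) = 0.198^(-0.02000) = 1.032920
δ_res = (-20.7 + 1000) × 1.032920 − 1000 = 1011.539 − 1000 = 11.54 per mil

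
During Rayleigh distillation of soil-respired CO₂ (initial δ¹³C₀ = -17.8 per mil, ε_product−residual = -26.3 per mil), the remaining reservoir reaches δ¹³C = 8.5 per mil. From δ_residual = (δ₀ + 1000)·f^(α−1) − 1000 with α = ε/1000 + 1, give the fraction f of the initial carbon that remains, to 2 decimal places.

0.37

α − 1 = ε/1000 = -0.0263
(δ_res + 1000)/(δ₀ + 1000) = (8.5 + 1000)/(-17.8 + 1000) = 1008.5/982.2 = 1.026777
f = 1.026777^(1/-0.0263) = exp(ln(1.026777)/-0.0263) = exp(0.02642/-0.0263)
f = exp(-1.0047) = 0.3661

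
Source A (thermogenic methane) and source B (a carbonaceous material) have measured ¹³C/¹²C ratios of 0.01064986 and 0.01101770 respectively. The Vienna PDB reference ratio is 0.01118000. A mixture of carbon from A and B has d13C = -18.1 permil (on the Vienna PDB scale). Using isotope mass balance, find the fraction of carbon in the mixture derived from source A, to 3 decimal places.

0.109

δ_A = (0.01064986/0.01118000 − 1)×1000 = (0.952581 − 1)×1000 = -47.419 permil
δ_B = (0.01101770/0.01118000 − 1)×1000 = (0.985483 − 1)×1000 = -14.517 permil
f_A = (δ_mix − δ_B)/(δ_A − δ_B) = (-18.1 − (-14.517))/(-47.419 − (-14.517))
f_A = -3.583 / -32.902 = 0.1089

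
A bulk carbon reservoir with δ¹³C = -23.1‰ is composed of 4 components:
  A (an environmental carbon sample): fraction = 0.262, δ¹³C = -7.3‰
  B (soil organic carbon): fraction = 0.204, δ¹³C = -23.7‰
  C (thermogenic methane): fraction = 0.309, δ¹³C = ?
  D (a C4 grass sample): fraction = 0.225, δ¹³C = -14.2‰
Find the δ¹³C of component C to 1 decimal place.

Isotope mass balance: δ_bulk = Σ fᵢ·δᵢ.
-23.1 = 0.262×(-7.3) + 0.204×(-23.7) + 0.309×δ_C + 0.225×(-14.2)
0.309·δ_C = -23.1 − (-9.942) = -13.158
δ_C = -13.158 / 0.309 = -42.58‰

-42.6‰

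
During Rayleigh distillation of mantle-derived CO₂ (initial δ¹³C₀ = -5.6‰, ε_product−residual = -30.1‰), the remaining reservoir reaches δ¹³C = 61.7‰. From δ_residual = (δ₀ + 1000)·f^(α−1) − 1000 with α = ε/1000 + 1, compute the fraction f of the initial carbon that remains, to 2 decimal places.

0.11

α − 1 = ε/1000 = -0.0301
(δ_res + 1000)/(δ₀ + 1000) = (61.7 + 1000)/(-5.6 + 1000) = 1061.7/994.4 = 1.067679
f = 1.067679^(1/-0.0301) = exp(ln(1.067679)/-0.0301) = exp(0.06549/-0.0301)
f = exp(-2.1757) = 0.1135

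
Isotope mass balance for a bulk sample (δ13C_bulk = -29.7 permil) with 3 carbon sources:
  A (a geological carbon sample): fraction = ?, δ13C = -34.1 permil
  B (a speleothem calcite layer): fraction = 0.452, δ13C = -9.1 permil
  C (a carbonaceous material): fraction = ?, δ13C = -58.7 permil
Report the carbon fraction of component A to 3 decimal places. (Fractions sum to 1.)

Let f_A and f_C be the unknown fractions; fractions sum to 1 so f_A + f_C = 0.548.
Mass balance: Σ fᵢ·δᵢ = δ_bulk ⇒ f_A·(-34.1) + f_C·(-58.7) = -29.7 − (-4.113) = -25.587
Substitute f_C = 0.548 − f_A:
f_A·(-34.1 − -58.7) = -25.587 − 0.548×(-58.7) = 6.581
f_A = 6.581 / 24.6 = 0.2675

0.268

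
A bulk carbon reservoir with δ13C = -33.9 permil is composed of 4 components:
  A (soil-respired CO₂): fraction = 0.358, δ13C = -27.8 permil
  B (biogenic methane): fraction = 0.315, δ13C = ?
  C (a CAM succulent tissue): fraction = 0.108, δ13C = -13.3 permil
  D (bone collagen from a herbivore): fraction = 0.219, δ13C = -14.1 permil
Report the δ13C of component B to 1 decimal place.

-61.7 permil

Isotope mass balance: δ_bulk = Σ fᵢ·δᵢ.
-33.9 = 0.358×(-27.8) + 0.315×δ_B + 0.108×(-13.3) + 0.219×(-14.1)
0.315·δ_B = -33.9 − (-14.477) = -19.423
δ_B = -19.423 / 0.315 = -61.66 permil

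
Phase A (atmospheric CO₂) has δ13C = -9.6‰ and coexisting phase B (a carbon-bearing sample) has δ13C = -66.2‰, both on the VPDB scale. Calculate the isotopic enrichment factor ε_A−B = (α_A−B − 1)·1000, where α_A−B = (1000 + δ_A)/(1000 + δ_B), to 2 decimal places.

α_A−B = (1000 + -9.6) / (1000 + -66.2) = 990.4 / 933.8 = 1.060613
ε_A−B = (1.060613 − 1) × 1000 = 60.613‰
(The approximation ε ≈ δ_A − δ_B would give 56.6‰.)

60.61‰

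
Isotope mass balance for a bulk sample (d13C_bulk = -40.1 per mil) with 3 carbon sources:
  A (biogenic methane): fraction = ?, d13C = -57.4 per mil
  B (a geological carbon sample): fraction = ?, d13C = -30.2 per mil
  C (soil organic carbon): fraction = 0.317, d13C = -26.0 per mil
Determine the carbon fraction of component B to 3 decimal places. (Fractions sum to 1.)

0.270

Let f_B and f_A be the unknown fractions; fractions sum to 1 so f_B + f_A = 0.683.
Mass balance: Σ fᵢ·δᵢ = δ_bulk ⇒ f_B·(-30.2) + f_A·(-57.4) = -40.1 − (-8.242) = -31.858
Substitute f_A = 0.683 − f_B:
f_B·(-30.2 − -57.4) = -31.858 − 0.683×(-57.4) = 7.346
f_B = 7.346 / 27.2 = 0.2701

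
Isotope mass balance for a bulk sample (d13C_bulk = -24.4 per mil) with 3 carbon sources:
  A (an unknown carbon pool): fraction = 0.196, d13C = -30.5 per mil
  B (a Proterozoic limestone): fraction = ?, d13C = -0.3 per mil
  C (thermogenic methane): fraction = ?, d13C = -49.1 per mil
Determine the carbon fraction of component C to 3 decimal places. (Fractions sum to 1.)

0.373

Let f_C and f_B be the unknown fractions; fractions sum to 1 so f_C + f_B = 0.804.
Mass balance: Σ fᵢ·δᵢ = δ_bulk ⇒ f_C·(-49.1) + f_B·(-0.3) = -24.4 − (-5.978) = -18.422
Substitute f_B = 0.804 − f_C:
f_C·(-49.1 − -0.3) = -18.422 − 0.804×(-0.3) = -18.181
f_C = -18.181 / -48.8 = 0.3726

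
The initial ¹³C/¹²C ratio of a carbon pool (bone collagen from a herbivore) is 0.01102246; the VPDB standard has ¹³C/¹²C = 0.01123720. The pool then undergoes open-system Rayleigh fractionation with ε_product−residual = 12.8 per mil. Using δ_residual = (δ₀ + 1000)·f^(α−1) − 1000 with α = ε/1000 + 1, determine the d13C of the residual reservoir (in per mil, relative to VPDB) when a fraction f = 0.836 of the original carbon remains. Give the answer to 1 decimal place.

δ₀ = (0.01102246/0.01123720 − 1)×1000 = (0.980890 − 1)×1000 = -19.110 per mil
α − 1 = ε/1000 = 0.0128
f^(α−1) = 0.836^(0.0128) = 0.997710
δ_res = (-19.110 + 1000) × 0.997710 − 1000 = 978.644 − 1000 = -21.36 per mil

-21.4 per mil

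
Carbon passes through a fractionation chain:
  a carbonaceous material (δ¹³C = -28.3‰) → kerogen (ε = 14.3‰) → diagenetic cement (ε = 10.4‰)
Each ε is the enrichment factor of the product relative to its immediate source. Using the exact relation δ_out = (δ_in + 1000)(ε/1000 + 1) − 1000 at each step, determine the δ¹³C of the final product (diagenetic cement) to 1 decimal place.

-4.2‰

step 1: δ = (-28.30 + 1000)·(14.3/1000 + 1) − 1000 = -14.40‰
step 2: δ = (-14.40 + 1000)·(10.4/1000 + 1) − 1000 = -4.15‰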